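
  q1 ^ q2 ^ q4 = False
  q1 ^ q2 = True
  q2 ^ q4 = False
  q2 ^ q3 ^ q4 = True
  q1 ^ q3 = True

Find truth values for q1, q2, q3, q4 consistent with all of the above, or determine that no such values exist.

q1: False, q2: True, q3: True, q4: True

q1 ^ q2 ^ q4 = F ^ T ^ T = False ✓
q1 ^ q2 = F ^ T = True ✓
q2 ^ q4 = T ^ T = False ✓
q2 ^ q3 ^ q4 = T ^ T ^ T = True ✓
q1 ^ q3 = F ^ T = True ✓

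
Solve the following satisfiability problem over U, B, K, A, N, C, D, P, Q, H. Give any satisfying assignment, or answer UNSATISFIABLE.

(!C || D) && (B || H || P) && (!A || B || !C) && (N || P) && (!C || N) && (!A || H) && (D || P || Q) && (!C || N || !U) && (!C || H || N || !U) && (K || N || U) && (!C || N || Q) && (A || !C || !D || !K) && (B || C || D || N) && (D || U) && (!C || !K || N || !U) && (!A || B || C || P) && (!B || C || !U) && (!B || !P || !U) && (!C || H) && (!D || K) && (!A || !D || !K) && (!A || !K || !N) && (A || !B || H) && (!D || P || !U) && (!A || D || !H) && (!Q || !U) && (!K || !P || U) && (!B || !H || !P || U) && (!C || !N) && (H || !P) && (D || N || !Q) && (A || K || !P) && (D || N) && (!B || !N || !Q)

U = True; B = False; K = True; A = False; N = False; C = False; D = True; P = True; Q = False; H = True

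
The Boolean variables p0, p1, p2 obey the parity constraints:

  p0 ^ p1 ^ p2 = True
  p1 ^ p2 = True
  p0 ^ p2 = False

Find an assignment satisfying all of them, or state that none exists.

p0: False, p1: True, p2: False

p0 ^ p1 ^ p2 = F ^ T ^ F = True ✓
p1 ^ p2 = T ^ F = True ✓
p0 ^ p2 = F ^ F = False ✓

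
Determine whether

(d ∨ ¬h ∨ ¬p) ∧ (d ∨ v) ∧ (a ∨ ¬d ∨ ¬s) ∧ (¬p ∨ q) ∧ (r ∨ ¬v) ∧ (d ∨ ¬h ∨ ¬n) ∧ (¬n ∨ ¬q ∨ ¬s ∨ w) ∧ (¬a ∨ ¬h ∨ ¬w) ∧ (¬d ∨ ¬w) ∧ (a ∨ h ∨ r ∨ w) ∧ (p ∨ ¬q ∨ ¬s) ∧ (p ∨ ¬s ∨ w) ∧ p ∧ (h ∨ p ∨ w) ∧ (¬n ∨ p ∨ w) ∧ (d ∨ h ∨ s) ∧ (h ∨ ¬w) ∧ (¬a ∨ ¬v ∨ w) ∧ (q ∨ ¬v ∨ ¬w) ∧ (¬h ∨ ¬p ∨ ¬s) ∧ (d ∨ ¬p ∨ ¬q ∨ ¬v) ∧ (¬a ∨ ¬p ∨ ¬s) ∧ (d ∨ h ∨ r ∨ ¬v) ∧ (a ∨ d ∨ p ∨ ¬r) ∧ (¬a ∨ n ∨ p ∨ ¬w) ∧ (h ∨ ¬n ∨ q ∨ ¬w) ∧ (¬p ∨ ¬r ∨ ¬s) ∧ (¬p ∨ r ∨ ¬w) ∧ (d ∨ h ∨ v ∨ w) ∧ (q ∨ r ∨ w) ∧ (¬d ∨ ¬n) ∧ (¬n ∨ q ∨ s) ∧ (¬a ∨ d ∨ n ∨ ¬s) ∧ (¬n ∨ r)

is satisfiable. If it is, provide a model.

Unit clause (p) forces p = True.
In (¬p ∨ q) only q is left, so q = True.
Set v = False.
  then (d ∨ v) forces d = True.
  then (¬d ∨ ¬w) forces w = False.
  then (¬d ∨ ¬n) forces n = False.
Try s = True:
  (a ∨ ¬d ∨ ¬s) forces a = True.
  clause (¬a ∨ ¬p ∨ ¬s) is falsified — backtrack.
So s = False.
Set h = True.
Set r = False.
Set a = True.
All clauses satisfied.

p: True, v: False, s: False, w: False, h: True, n: False, r: False, d: True, a: True, q: True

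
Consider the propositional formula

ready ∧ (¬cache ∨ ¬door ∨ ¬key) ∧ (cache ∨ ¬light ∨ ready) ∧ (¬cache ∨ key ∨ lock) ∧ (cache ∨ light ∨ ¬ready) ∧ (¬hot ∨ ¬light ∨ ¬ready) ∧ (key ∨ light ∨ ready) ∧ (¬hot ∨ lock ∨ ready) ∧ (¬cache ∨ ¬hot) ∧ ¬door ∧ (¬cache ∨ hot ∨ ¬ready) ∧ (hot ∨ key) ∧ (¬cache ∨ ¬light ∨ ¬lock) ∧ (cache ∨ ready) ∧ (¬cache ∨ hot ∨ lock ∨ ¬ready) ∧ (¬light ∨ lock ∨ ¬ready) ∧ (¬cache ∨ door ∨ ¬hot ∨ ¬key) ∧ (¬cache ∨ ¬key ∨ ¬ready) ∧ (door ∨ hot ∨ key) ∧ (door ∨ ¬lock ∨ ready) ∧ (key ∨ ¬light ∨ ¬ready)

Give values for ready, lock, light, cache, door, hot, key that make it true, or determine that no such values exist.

ready: True, lock: True, light: True, cache: False, door: False, hot: False, key: True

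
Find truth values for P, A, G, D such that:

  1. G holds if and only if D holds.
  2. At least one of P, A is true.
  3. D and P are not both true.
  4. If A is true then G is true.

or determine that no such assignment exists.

P: False, A: True, G: True, D: True

  (1) G=T, D=T — same ✓
  (2) {P, A}: 1 true — at least one ✓
  (3) D=T, P=F — not both ✓
  (4) A=T ⇒ G: T ✓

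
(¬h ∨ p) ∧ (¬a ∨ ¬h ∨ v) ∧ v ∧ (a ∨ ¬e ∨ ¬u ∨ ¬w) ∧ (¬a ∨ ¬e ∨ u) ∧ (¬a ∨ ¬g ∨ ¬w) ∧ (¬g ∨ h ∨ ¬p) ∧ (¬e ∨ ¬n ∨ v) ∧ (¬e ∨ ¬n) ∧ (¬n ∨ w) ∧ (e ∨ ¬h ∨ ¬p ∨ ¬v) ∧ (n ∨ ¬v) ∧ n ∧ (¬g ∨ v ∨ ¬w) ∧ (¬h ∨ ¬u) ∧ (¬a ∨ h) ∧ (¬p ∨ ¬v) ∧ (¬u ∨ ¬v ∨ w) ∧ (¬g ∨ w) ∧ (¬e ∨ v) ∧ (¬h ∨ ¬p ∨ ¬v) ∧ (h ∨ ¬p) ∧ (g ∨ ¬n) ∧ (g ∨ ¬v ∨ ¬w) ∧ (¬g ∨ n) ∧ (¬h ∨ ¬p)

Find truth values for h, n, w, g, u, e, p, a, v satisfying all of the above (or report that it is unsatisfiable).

Unit clause (v) forces v = True.
In (n ∨ ¬v) only n is left, so n = True.
In (¬p ∨ ¬v) only ¬p is left, so p = False.
In (g ∨ ¬n) only g is left, so g = True.
In (¬h ∨ p) only ¬h is left, so h = False.
In (¬e ∨ ¬n) only ¬e is left, so e = False.
In (¬n ∨ w) only w is left, so w = True.
In (¬a ∨ h) only ¬a is left, so a = False.
Set u = False.
All clauses satisfied.

h = False, n = True, w = True, g = True, u = False, e = False, p = False, a = False, v = True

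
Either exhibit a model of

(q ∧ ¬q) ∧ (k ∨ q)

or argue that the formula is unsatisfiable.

Unsatisfiable — no assignment works.

Case q = True: the conjunct ¬q is False.
Case q = False: the conjunct q is False.
Both cases fail — unsatisfiable.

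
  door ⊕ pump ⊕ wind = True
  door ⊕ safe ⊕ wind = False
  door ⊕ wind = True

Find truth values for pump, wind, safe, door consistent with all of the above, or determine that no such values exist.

pump = False, wind = False, safe = True, door = True

door ⊕ pump ⊕ wind = T ⊕ F ⊕ F = True ✓
door ⊕ safe ⊕ wind = T ⊕ T ⊕ F = False ✓
door ⊕ wind = T ⊕ F = True ✓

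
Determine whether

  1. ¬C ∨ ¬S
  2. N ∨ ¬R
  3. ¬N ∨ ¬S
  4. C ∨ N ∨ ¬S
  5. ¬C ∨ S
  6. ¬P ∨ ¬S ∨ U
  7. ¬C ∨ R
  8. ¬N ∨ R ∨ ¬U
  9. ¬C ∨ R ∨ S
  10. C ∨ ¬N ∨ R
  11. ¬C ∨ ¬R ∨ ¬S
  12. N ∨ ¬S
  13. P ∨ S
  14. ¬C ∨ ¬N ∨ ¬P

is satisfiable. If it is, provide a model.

Set N = False.
  then (N ∨ ¬R) forces R = False.
  then (¬C ∨ R) forces C = False.
  then (N ∨ ¬S) forces S = False.
  then (P ∨ S) forces P = True.
Set U = False.
All clauses satisfied.

N: False; C: False; R: False; P: True; U: False; S: False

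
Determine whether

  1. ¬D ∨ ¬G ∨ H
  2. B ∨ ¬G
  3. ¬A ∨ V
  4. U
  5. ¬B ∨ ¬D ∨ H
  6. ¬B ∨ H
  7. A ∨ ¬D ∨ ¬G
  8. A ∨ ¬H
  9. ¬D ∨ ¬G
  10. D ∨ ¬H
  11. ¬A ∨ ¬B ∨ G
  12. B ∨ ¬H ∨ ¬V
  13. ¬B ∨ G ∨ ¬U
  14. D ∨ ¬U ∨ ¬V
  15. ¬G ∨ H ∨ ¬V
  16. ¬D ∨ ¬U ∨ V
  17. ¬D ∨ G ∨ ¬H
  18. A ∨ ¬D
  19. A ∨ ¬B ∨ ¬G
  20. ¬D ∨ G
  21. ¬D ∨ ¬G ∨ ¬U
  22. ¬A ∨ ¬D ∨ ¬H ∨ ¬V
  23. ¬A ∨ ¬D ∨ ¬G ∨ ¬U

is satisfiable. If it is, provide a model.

U=T, H=F, D=F, G=F, B=F, A=F, V=F

Unit clause (U) forces U = True.
Try H = True:
  (A ∨ ¬H) forces A = True.
  (¬A ∨ V) forces V = True.
  (D ∨ ¬H) forces D = True.
  clause (¬A ∨ ¬D ∨ ¬H ∨ ¬V) is falsified — backtrack.
So H = False.
  then (¬B ∨ H) forces B = False.
  then (B ∨ ¬G) forces G = False.
  then (¬D ∨ G) forces D = False.
  then (D ∨ ¬U ∨ ¬V) forces V = False.
  then (¬A ∨ V) forces A = False.
All clauses satisfied.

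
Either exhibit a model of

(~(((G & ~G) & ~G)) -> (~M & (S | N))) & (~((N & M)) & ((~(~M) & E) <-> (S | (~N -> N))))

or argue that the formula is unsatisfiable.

Case M = True: the formula simplifies to ((G & ~G) & ~G) & (~N & (E <-> (S | (~N -> N)))).
  G = True: the conjunct ~G is False.
  G = False: the conjunct G is False.
Case M = False: the formula simplifies to (~(((G & ~G) & ~G)) -> (S | N)) & ~((S | (~N -> N))).
  N = True: the conjunct ~((S | (~N -> N))) becomes ~((S | True)) = False.
  N = False: simplifies to (~(((G & ~G) & ~G)) -> S) & ~S.
    S = True: the conjunct ~S is False.
    S = False: simplifies to (G & ~G) & ~G.
      G = True: the conjunct ~G is False.
      G = False: the conjunct G is False.
Both cases fail — unsatisfiable.

Unsatisfiable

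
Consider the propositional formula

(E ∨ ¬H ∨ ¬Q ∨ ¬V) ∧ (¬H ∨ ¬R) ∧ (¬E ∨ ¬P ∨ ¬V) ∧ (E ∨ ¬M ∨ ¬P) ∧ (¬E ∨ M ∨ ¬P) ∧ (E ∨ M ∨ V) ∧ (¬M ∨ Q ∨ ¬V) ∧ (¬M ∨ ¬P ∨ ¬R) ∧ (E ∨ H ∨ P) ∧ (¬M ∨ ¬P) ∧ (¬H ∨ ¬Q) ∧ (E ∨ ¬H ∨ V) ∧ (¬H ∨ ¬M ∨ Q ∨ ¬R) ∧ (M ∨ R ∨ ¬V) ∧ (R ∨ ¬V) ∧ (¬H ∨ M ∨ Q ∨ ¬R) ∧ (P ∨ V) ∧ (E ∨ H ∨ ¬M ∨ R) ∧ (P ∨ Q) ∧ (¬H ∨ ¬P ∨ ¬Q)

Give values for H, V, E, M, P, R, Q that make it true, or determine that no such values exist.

H: False, V: True, E: False, M: False, P: True, R: True, Q: False

Set H = False.
Try V = False:
  (P ∨ V) forces P = True.
  (¬M ∨ ¬P) forces M = False.
  (¬E ∨ M ∨ ¬P) forces E = False.
  clause (E ∨ M ∨ V) is falsified — backtrack.
So V = True.
  then (R ∨ ¬V) forces R = True.
Set E = False.
  then (E ∨ H ∨ P) forces P = True.
  then (¬M ∨ ¬P) forces M = False.
Set Q = False.
All clauses satisfied.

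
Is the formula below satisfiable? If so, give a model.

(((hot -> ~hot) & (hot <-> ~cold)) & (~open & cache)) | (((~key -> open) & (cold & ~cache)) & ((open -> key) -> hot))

key=T; cache=F; open=F; hot=T; cold=T

  (((hot -> ~hot) & (hot <-> ~cold)) & (~open & cache)) | (((~key -> open) & (cold & ~cache)) & ((open -> key) -> hot)) = True
    ((hot -> ~hot) & (hot <-> ~cold)) & (~open & cache) = False
      (hot -> ~hot) & (hot <-> ~cold) = False
        hot -> ~hot = False
          ~hot = False
        hot <-> ~cold = False
          ~cold = False
      ~open & cache = False
        ~open = True
    ((~key -> open) & (cold & ~cache)) & ((open -> key) -> hot) = True
      (~key -> open) & (cold & ~cache) = True
        ~key -> open = True
          ~key = False
        cold & ~cache = True
          ~cache = True
      (open -> key) -> hot = True
        open -> key = True
The formula evaluates to True.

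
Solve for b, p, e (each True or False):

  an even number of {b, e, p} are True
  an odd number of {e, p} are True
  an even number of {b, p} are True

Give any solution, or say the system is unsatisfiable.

b = True, p = True, e = False

{b, e, p}: 2 true → even ✓
{e, p}: 1 true → odd ✓
{b, p}: 2 true → even ✓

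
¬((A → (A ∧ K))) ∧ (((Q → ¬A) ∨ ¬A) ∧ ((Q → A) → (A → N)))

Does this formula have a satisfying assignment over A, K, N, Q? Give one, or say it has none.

A: True, K: False, N: True, Q: False

  ¬((A → (A ∧ K))) = True
    A → (A ∧ K) = False
      A ∧ K = False
  ((Q → ¬A) ∨ ¬A) ∧ ((Q → A) → (A → N)) = True
    (Q → ¬A) ∨ ¬A = True
      Q → ¬A = True
        ¬A = False
      ¬A = False
    (Q → A) → (A → N) = True
      Q → A = True
      A → N = True
Both conjuncts True, so the formula holds.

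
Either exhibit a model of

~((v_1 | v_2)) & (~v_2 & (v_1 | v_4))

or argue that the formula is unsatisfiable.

v_1=F, v_2=F, v_4=T

  ~((v_1 | v_2)) = True
    v_1 | v_2 = False
  ~v_2 & (v_1 | v_4) = True
    ~v_2 = True
    v_1 | v_4 = True
Both conjuncts True, so the formula holds.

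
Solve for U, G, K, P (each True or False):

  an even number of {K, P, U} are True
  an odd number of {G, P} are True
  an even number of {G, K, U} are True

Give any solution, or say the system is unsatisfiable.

The formula is unsatisfiable.

Adding constraints 1, 2, 3 mod 2: every variable appears an even number of times on the left, so the left side is 0.
But the right sides sum to 1 (mod 2). 0 ≠ 1 — the system is inconsistent.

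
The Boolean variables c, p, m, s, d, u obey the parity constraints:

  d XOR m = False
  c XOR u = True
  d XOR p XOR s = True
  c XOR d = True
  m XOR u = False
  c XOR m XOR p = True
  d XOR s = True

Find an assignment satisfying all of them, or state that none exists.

c: True, p: False, m: False, s: True, d: False, u: False

d XOR m = F XOR F = False ✓
c XOR u = T XOR F = True ✓
d XOR p XOR s = F XOR F XOR T = True ✓
c XOR d = T XOR F = True ✓
m XOR u = F XOR F = False ✓
c XOR m XOR p = T XOR F XOR F = True ✓
d XOR s = F XOR T = True ✓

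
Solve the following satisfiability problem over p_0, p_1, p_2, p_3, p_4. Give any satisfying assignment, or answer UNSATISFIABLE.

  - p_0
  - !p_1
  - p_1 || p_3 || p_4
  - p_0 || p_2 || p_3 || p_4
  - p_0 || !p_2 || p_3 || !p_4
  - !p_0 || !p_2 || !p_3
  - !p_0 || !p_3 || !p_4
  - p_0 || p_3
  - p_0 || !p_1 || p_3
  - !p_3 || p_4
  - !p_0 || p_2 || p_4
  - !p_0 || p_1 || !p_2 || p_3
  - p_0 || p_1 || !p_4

Unit clause (p_0) forces p_0 = True.
Unit clause (!p_1) forces p_1 = False.
Try p_2 = True:
  (!p_0 || !p_2 || !p_3) forces p_3 = False.
  clause (!p_0 || p_1 || !p_2 || p_3) is falsified — backtrack.
So p_2 = False.
  then (!p_0 || p_2 || p_4) forces p_4 = True.
  then (!p_0 || !p_3 || !p_4) forces p_3 = False.
All clauses satisfied.

p_0 = True, p_1 = False, p_2 = False, p_3 = False, p_4 = True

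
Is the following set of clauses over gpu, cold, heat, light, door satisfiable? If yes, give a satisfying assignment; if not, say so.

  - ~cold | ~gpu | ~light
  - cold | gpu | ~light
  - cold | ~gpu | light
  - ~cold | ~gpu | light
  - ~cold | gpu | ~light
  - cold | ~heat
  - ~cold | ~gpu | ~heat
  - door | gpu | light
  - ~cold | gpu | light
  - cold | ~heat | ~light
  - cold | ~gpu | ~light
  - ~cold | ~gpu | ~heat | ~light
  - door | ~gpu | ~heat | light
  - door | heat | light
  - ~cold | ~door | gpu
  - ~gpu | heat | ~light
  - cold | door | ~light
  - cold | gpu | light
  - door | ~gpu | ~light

Case gpu = True:
  If light = True:
    (~cold | ~gpu | ~light) forces cold = False.
    clause (cold | ~gpu | ~light) is falsified.
  If light = False:
    (cold | ~gpu | light) forces cold = True.
    clause (~cold | ~gpu | light) is falsified.
  Every sub-case reaches a contradiction.
Case gpu = False:
  If cold = True:
    (~cold | gpu | ~light) forces light = False.
    clause (~cold | gpu | light) is falsified.
  If cold = False:
    (cold | gpu | ~light) forces light = False.
    clause (cold | gpu | light) is falsified.
  Every sub-case reaches a contradiction.
Both cases fail, so the formula is unsatisfiable.

UNSATISFIABLE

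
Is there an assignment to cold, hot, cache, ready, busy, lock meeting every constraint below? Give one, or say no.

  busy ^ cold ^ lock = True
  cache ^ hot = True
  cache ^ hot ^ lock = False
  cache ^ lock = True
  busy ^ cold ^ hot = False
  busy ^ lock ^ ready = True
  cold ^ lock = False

The formula is unsatisfiable.

Adding constraints 1, 2, 4, 5 mod 2: every variable appears an even number of times on the left, so the left side is 0.
But the right sides sum to 1 (mod 2). 0 ≠ 1 — the system is inconsistent.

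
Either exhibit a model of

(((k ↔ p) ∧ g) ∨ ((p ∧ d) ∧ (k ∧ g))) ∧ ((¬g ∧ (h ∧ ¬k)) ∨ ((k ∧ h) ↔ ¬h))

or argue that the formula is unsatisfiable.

k = False; g = True; p = False; h = True; d = False

  ((k ↔ p) ∧ g) ∨ ((p ∧ d) ∧ (k ∧ g)) = True
    (k ↔ p) ∧ g = True
      k ↔ p = True
    (p ∧ d) ∧ (k ∧ g) = False
      p ∧ d = False
      k ∧ g = False
  (¬g ∧ (h ∧ ¬k)) ∨ ((k ∧ h) ↔ ¬h) = True
    ¬g ∧ (h ∧ ¬k) = False
      ¬g = False
      h ∧ ¬k = True
        ¬k = True
    (k ∧ h) ↔ ¬h = True
      k ∧ h = False
      ¬h = False
Both conjuncts True, so the formula holds.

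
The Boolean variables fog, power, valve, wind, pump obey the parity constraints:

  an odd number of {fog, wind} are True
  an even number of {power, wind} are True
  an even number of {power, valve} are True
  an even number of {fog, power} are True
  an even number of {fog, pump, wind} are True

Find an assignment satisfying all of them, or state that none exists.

Adding constraints 1, 2, 4 mod 2: every variable appears an even number of times on the left, so the left side is 0.
But the right sides sum to 1 (mod 2). 0 ≠ 1 — the system is inconsistent.

UNSATISFIABLE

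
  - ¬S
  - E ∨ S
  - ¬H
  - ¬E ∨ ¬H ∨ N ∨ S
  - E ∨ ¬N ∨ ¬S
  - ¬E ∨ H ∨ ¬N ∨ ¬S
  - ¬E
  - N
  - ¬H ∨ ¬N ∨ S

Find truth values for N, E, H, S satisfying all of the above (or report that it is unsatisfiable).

UNSATISFIABLE

Case E = True:
  Clause (¬E) is falsified — contradiction.
Case E = False:
  (¬S) forces S = False.
  Clause (E ∨ S) is falsified — contradiction.
Both cases fail, so the formula is unsatisfiable.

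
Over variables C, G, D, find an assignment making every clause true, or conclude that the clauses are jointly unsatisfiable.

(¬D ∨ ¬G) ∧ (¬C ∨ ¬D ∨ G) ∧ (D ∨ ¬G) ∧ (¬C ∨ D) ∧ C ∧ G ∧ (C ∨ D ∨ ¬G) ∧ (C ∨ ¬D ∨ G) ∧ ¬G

Unsatisfiable — no assignment works.

Case G = True:
  Clause (¬G) is falsified — contradiction.
Case G = False:
  Clause (G) is falsified — contradiction.
Both cases fail, so the formula is unsatisfiable.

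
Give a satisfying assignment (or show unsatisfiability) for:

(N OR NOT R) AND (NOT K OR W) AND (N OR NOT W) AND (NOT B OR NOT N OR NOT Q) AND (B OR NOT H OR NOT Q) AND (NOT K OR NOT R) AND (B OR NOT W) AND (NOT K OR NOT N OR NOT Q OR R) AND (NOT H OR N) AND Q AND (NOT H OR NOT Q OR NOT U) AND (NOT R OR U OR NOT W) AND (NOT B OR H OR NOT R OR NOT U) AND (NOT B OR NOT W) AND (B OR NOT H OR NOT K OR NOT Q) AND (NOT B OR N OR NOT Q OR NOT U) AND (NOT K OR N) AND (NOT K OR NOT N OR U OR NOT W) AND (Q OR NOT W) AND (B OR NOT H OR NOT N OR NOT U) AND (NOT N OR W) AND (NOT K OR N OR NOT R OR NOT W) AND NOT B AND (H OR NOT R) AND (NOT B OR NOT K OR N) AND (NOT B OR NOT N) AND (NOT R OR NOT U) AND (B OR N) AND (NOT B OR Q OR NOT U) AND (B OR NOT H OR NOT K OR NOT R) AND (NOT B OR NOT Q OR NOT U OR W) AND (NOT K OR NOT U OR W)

Case Q = True:
  (NOT B) forces B = False.
  (B OR NOT H OR NOT Q) forces H = False.
  (B OR NOT W) forces W = False.
  (NOT K OR W) forces K = False.
  (NOT N OR W) forces N = False.
  Clause (B OR N) is falsified — contradiction.
Case Q = False:
  Clause (Q) is falsified — contradiction.
Both cases fail, so the formula is unsatisfiable.

Unsatisfiable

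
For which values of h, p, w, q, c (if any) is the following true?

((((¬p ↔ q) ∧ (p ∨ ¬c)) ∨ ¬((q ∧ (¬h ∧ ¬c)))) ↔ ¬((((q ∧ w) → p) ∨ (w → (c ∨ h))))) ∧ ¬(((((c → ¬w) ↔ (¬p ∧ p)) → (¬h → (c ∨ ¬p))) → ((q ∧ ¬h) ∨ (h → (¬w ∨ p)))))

Case h = True: the conjunct (((¬p ↔ q) ∧ (p ∨ ¬c)) ∨ ¬((q ∧ (¬h ∧ ¬c)))) ↔ ¬((((q ∧ w) → p) ∨ (w → (c ∨ h)))) becomes (((¬p ↔ q) ∧ (p ∨ ¬c)) ∨ True) ↔ ¬True = False.
Case h = False: the conjunct ¬(((((c → ¬w) ↔ (¬p ∧ p)) → (¬h → (c ∨ ¬p))) → ((q ∧ ¬h) ∨ (h → (¬w ∨ p))))) becomes ¬(((((c → ¬w) ↔ (¬p ∧ p)) → (c ∨ ¬p)) → True)) = False.
Both cases fail — unsatisfiable.

No satisfying assignment exists.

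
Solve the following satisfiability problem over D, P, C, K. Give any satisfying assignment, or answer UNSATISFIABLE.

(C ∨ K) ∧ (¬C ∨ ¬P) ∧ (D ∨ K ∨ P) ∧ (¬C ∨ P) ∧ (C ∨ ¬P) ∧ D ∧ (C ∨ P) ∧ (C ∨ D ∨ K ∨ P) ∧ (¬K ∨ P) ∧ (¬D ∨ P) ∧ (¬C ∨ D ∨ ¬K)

The formula is unsatisfiable.

Case D = True:
  (¬D ∨ P) forces P = True.
  (¬C ∨ ¬P) forces C = False.
  Clause (C ∨ ¬P) is falsified — contradiction.
Case D = False:
  Clause (D) is falsified — contradiction.
Both cases fail, so the formula is unsatisfiable.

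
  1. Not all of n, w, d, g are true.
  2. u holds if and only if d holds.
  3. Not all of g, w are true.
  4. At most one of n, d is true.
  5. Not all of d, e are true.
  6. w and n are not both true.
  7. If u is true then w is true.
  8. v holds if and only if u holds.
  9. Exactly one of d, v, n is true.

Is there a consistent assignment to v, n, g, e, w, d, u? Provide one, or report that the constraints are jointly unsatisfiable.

v=F, n=T, g=F, e=F, w=F, d=F, u=F

  (1) {n, w, d, g}: 1/4 true — not all ✓
  (2) u=F, d=F — same ✓
  (3) {g, w}: 0/2 true — not all ✓
  (4) {n, d}: 1 true — at most one ✓
  (5) {d, e}: 0/2 true — not all ✓
  (6) w=F, n=T — not both ✓
  (7) u=F ⇒ w: vacuous ✓
  (8) v=F, u=F — same ✓
  (9) {d, v, n}: 1 true — exactly one ✓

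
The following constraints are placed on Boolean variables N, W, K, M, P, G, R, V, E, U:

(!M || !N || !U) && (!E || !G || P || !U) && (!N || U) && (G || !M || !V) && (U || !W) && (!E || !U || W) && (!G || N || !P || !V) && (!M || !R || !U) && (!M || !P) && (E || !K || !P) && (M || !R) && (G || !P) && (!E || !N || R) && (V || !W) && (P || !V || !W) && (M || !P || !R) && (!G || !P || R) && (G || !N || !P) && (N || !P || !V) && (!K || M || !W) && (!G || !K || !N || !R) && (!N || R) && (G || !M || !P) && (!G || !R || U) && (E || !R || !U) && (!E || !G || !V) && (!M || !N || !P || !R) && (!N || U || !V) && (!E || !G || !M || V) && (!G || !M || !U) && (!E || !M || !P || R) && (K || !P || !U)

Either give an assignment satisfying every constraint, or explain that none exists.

N = False; W = False; K = True; M = False; P = False; G = True; R = False; V = False; E = False; U = True

Try N = True:
  (!N || U) forces U = True.
  (!M || !N || !U) forces M = False.
  (M || !R) forces R = False.
  clause (!N || R) is falsified — backtrack.
So N = False.
Try W = True:
  (U || !W) forces U = True.
  (V || !W) forces V = True.
  (P || !V || !W) forces P = True.
  clause (N || !P || !V) is falsified — backtrack.
So W = False.
Set K = True.
Set M = False.
  then (M || !R) forces R = False.
Try P = True:
  (E || !K || !P) forces E = True.
  (!E || !U || W) forces U = False.
  (G || !P) forces G = True.
  clause (!G || !P || R) is falsified — backtrack.
So P = False.
Set G = True.
Set V = False.
Set E = False.
Set U = True.
All clauses satisfied.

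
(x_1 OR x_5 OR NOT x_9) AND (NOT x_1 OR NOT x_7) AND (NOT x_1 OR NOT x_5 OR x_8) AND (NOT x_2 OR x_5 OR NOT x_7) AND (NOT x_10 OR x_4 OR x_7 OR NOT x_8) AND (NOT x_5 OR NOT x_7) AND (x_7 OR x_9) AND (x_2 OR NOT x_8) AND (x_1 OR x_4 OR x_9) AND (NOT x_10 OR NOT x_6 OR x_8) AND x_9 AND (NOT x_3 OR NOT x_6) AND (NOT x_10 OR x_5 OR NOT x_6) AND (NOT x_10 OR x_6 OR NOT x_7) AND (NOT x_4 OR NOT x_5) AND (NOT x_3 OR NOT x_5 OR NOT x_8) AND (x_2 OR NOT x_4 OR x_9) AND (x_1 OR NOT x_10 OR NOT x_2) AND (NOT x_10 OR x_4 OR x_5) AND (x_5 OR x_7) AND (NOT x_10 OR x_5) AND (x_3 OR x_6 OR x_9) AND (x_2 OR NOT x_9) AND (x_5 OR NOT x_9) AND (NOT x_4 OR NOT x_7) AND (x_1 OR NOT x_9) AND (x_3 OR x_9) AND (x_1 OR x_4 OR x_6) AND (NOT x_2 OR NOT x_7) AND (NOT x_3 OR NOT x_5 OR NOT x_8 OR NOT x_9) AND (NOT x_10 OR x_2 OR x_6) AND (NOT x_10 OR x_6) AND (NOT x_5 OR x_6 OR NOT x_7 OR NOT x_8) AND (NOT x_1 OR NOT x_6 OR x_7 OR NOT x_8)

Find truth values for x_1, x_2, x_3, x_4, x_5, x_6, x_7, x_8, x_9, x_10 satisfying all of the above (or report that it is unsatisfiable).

Unit clause (x_9) forces x_9 = True.
In (x_2 OR NOT x_9) only x_2 is left, so x_2 = True.
In (x_5 OR NOT x_9) only x_5 is left, so x_5 = True.
In (x_1 OR NOT x_9) only x_1 is left, so x_1 = True.
In (NOT x_2 OR NOT x_7) only NOT x_7 is left, so x_7 = False.
In (NOT x_1 OR NOT x_5 OR x_8) only x_8 is left, so x_8 = True.
In (NOT x_4 OR NOT x_5) only NOT x_4 is left, so x_4 = False.
In (NOT x_3 OR NOT x_5 OR NOT x_8) only NOT x_3 is left, so x_3 = False.
In (NOT x_1 OR NOT x_6 OR x_7 OR NOT x_8) only NOT x_6 is left, so x_6 = False.
In (NOT x_10 OR x_4 OR x_7 OR NOT x_8) only NOT x_10 is left, so x_10 = False.
All clauses satisfied.

x_1=T, x_2=T, x_3=F, x_4=F, x_5=T, x_6=F, x_7=F, x_8=T, x_9=T, x_10=F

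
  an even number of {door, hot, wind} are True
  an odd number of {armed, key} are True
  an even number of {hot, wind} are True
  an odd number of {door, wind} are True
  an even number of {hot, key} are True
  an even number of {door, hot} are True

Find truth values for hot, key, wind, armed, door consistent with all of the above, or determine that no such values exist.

UNSATISFIABLE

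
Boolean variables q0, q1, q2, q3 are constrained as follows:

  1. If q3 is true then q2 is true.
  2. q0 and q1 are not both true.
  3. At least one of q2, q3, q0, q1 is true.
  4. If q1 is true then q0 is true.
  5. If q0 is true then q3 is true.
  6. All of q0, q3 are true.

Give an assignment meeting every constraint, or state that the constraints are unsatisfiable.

q0=T, q1=F, q2=T, q3=T

  (1) q3=T ⇒ q2: T ✓
  (2) q0=T, q1=F — not both ✓
  (3) {q2, q3, q0, q1}: 3 true — at least one ✓
  (4) q1=F ⇒ q0: vacuous ✓
  (5) q0=T ⇒ q3: T ✓
  (6) {q0, q3}: all 2 true ✓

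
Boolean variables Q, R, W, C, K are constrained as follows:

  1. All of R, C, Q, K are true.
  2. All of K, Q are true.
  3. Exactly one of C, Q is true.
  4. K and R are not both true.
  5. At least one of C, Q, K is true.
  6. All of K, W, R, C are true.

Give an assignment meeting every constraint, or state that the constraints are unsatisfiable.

Case K = True:
  (1) forces R = True.
  Constraint (4) is violated (K=T, R=T) — contradiction.
Case K = False:
  Constraint (1) is violated (K=F) — contradiction.
Both cases fail — unsatisfiable.

Unsatisfiable — no assignment works.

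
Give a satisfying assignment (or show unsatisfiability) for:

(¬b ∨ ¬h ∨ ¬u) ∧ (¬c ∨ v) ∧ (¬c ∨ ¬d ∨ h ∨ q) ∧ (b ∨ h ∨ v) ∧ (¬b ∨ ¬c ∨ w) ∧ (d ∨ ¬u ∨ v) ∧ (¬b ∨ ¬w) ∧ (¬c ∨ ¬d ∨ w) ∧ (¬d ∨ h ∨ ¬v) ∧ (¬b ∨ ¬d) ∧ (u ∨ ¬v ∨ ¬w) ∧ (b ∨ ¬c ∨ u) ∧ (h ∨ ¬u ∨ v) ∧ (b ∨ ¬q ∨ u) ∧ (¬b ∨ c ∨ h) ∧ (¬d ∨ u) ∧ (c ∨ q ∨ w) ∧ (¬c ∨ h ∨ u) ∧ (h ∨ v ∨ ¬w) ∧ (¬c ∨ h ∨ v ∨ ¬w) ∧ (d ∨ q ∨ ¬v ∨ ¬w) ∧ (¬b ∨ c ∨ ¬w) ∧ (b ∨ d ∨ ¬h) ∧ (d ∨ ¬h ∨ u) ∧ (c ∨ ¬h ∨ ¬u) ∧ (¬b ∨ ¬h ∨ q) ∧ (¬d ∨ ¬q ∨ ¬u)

Set d = False.
Set q = True.
Try h = True:
  (b ∨ d ∨ ¬h) forces b = True.
  (¬b ∨ ¬h ∨ ¬u) forces u = False.
  clause (d ∨ ¬h ∨ u) is falsified — backtrack.
So h = False.
Try v = False:
  (¬c ∨ v) forces c = False.
  (b ∨ h ∨ v) forces b = True.
  clause (¬b ∨ c ∨ h) is falsified — backtrack.
So v = True.
Set w = False.
Set u = True.
Set c = True.
  then (¬b ∨ ¬c ∨ w) forces b = False.
All clauses satisfied.

d = False, q = True, h = False, v = True, w = False, u = True, c = True, b = False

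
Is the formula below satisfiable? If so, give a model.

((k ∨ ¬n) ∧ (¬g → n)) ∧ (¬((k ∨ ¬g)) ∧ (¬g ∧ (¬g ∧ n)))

No satisfying assignment exists.

Case g = True: the conjunct ¬g is False.
Case g = False: the conjunct ¬((k ∨ ¬g)) becomes ¬((k ∨ True)) = False.
Both cases fail — unsatisfiable.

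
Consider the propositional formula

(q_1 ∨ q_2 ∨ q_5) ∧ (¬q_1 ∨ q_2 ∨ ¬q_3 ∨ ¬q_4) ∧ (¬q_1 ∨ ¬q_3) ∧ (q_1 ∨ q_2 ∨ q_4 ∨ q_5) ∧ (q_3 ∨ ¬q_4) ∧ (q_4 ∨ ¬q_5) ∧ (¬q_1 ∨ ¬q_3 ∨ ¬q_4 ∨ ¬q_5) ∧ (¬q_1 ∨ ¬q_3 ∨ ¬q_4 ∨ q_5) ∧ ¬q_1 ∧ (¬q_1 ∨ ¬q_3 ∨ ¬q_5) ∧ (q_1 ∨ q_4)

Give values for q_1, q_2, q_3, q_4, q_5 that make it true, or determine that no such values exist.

q_1 = False; q_2 = False; q_3 = True; q_4 = True; q_5 = True

Unit clause (¬q_1) forces q_1 = False.
In (q_1 ∨ q_4) only q_4 is left, so q_4 = True.
In (q_3 ∨ ¬q_4) only q_3 is left, so q_3 = True.
Set q_2 = False.
  then (q_1 ∨ q_2 ∨ q_5) forces q_5 = True.
All clauses satisfied.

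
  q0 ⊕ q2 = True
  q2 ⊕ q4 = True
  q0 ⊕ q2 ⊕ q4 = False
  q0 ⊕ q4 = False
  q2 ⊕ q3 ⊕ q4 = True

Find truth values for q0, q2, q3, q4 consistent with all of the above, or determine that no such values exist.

q0=T; q2=F; q3=F; q4=T

q0 ⊕ q2 = T ⊕ F = True ✓
q2 ⊕ q4 = F ⊕ T = True ✓
q0 ⊕ q2 ⊕ q4 = T ⊕ F ⊕ T = False ✓
q0 ⊕ q4 = T ⊕ T = False ✓
q2 ⊕ q3 ⊕ q4 = F ⊕ F ⊕ T = True ✓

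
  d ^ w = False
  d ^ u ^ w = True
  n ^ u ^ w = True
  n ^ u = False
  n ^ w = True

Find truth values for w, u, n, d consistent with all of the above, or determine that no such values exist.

UNSATISFIABLE

Adding constraints 1, 2, 3, 5 mod 2: every variable appears an even number of times on the left, so the left side is 0.
But the right sides sum to 1 (mod 2). 0 ≠ 1 — the system is inconsistent.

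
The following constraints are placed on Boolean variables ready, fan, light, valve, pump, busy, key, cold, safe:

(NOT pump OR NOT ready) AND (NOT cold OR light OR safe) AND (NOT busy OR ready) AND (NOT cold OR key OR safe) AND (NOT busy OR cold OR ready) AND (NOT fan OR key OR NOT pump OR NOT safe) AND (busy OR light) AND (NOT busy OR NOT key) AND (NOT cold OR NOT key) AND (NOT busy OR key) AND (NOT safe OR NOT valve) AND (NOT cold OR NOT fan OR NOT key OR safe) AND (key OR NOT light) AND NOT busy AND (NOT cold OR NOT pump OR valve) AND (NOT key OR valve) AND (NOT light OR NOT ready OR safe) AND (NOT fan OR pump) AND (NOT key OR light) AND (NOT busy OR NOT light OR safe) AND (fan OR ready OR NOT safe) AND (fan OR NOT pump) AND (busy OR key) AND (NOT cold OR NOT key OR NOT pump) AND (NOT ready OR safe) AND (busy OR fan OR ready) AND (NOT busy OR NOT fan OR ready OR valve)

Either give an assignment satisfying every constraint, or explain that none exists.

Unit clause (NOT busy) forces busy = False.
In (busy OR key) only key is left, so key = True.
In (busy OR light) only light is left, so light = True.
In (NOT cold OR NOT key) only NOT cold is left, so cold = False.
In (NOT key OR valve) only valve is left, so valve = True.
In (NOT safe OR NOT valve) only NOT safe is left, so safe = False.
In (NOT light OR NOT ready OR safe) only NOT ready is left, so ready = False.
In (busy OR fan OR ready) only fan is left, so fan = True.
In (NOT fan OR pump) only pump is left, so pump = True.
All clauses satisfied.

ready = False, fan = True, light = True, valve = True, pump = True, busy = False, key = True, cold = False, safe = False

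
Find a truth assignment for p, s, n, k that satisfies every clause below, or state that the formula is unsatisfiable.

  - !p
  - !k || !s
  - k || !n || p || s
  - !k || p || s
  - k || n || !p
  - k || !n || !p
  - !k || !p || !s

Unit clause (!p) forces p = False.
Set s = False.
  then (!k || p || s) forces k = False.
  then (k || !n || p || s) forces n = False.
All clauses satisfied.

p=F; s=F; n=F; k=F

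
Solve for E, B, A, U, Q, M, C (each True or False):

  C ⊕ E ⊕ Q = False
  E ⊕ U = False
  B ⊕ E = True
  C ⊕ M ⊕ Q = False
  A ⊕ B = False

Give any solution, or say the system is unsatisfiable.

E = True, B = False, A = False, U = True, Q = False, M = True, C = True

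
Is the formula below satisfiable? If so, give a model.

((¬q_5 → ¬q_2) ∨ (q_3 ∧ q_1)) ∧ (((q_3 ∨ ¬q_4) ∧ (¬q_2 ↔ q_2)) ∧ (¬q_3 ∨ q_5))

Unsatisfiable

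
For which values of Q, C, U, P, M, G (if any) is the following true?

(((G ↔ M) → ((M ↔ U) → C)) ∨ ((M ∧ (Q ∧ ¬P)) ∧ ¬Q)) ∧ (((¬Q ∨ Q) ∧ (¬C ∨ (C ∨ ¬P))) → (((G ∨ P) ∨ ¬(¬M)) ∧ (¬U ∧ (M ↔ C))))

Q: True, C: True, U: False, P: False, M: True, G: True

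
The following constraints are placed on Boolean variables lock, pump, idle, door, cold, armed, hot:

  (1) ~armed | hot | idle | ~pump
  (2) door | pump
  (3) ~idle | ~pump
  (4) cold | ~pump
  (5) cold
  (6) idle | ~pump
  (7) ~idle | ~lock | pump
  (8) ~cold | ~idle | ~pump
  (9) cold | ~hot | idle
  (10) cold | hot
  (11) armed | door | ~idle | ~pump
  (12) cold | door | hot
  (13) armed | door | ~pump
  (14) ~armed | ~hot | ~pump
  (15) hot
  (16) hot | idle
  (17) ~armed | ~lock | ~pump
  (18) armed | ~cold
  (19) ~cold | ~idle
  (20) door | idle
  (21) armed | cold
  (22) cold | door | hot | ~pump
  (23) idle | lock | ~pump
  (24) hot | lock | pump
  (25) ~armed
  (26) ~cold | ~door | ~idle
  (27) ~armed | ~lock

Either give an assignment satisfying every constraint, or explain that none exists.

No satisfying assignment exists.

Case armed = True:
  Clause (~armed) is falsified — contradiction.
Case armed = False:
  (cold) forces cold = True.
  Clause (armed | ~cold) is falsified — contradiction.
Both cases fail, so the formula is unsatisfiable.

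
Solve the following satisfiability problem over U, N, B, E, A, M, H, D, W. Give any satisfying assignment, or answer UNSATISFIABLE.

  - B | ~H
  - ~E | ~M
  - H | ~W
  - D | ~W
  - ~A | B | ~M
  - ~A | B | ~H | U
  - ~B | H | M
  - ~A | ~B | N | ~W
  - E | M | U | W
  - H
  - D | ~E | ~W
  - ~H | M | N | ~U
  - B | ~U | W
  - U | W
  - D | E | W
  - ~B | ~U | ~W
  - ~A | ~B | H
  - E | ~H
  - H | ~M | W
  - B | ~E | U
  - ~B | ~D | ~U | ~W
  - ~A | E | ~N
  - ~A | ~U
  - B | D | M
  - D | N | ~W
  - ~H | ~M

Unit clause (H) forces H = True.
In (E | ~H) only E is left, so E = True.
In (~H | ~M) only ~M is left, so M = False.
In (B | ~H) only B is left, so B = True.
Set U = True.
  then (~H | M | N | ~U) forces N = True.
  then (~B | ~U | ~W) forces W = False.
  then (~A | ~U) forces A = False.
Set D = False.
All clauses satisfied.

U=T, N=T, B=T, E=T, A=F, M=F, H=T, D=F, W=F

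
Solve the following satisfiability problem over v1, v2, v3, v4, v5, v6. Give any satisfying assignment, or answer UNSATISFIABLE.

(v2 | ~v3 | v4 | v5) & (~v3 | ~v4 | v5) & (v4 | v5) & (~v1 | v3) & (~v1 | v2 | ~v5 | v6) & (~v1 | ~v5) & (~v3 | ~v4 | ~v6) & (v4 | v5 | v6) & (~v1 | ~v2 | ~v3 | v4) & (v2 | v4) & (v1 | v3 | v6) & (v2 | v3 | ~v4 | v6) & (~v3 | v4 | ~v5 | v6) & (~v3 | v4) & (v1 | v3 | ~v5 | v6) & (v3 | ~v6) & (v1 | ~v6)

Try v1 = True:
  (~v1 | v3) forces v3 = True.
  (~v1 | ~v5) forces v5 = False.
  (~v3 | ~v4 | v5) forces v4 = False.
  clause (v4 | v5) is falsified — backtrack.
So v1 = False.
  then (v1 | ~v6) forces v6 = False.
  then (v1 | v3 | v6) forces v3 = True.
  then (~v3 | v4) forces v4 = True.
  then (~v3 | ~v4 | v5) forces v5 = True.
Set v2 = False.
All clauses satisfied.

v1: False, v2: False, v3: True, v4: True, v5: True, v6: False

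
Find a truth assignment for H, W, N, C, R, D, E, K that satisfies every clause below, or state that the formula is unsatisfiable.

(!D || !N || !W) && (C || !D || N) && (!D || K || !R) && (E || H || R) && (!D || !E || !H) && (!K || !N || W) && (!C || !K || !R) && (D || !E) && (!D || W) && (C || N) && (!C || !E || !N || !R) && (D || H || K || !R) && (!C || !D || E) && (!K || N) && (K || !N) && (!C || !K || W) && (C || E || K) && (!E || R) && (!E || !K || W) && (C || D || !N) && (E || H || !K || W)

Set H = True.
Set W = True.
Set N = False.
  then (C || N) forces C = True.
  then (!K || N) forces K = False.
Set R = False.
  then (!E || R) forces E = False.
  then (!C || !D || E) forces D = False.
All clauses satisfied.

H = True, W = True, N = False, C = True, R = False, D = False, E = False, K = False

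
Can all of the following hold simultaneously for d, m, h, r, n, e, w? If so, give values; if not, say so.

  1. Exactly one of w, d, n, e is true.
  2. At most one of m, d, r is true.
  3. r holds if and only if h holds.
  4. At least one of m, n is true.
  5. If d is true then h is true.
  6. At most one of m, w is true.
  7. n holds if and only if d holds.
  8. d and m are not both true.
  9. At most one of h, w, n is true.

d = False; m = True; h = False; r = False; n = False; e = True; w = False

  (1) {w, d, n, e}: 1 true — exactly one ✓
  (2) {m, d, r}: 1 true — at most one ✓
  (3) r=F, h=F — same ✓
  (4) {m, n}: 1 true — at least one ✓
  (5) d=F ⇒ h: vacuous ✓
  (6) {m, w}: 1 true — at most one ✓
  (7) n=F, d=F — same ✓
  (8) d=F, m=T — not both ✓
  (9) {h, w, n}: 0 true — at most one ✓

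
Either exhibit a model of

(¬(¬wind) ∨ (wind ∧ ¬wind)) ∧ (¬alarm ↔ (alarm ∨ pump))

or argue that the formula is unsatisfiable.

pump = True, wind = True, alarm = False

  ¬(¬wind) ∨ (wind ∧ ¬wind) = True
    ¬(¬wind) = True
      ¬wind = False
    wind ∧ ¬wind = False
      ¬wind = False
  ¬alarm ↔ (alarm ∨ pump) = True
    ¬alarm = True
    alarm ∨ pump = True
Both conjuncts True, so the formula holds.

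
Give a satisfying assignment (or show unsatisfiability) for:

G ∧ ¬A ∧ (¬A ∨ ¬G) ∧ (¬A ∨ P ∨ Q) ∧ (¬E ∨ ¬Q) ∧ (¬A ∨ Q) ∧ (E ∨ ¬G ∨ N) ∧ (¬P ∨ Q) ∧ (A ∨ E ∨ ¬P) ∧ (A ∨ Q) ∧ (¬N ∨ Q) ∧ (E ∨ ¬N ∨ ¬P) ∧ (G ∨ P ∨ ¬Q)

Unit clause (G) forces G = True.
Unit clause (¬A) forces A = False.
In (A ∨ Q) only Q is left, so Q = True.
In (¬E ∨ ¬Q) only ¬E is left, so E = False.
In (E ∨ ¬G ∨ N) only N is left, so N = True.
In (A ∨ E ∨ ¬P) only ¬P is left, so P = False.
All clauses satisfied.

G = True, A = False, E = False, Q = True, P = False, N = True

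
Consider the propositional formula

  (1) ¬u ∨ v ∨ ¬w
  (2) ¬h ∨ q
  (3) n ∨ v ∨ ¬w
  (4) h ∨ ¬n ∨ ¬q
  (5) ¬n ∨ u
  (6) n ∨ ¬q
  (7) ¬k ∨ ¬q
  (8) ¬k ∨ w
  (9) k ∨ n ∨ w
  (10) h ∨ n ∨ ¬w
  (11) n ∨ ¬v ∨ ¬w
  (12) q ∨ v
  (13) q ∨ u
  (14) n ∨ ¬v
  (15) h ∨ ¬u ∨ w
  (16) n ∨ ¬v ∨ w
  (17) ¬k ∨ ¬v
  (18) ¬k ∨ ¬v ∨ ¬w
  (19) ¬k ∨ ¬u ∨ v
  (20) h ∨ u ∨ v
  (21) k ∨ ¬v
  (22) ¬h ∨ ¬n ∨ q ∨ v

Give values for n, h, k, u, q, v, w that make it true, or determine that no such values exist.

Set n = True.
  then (¬n ∨ u) forces u = True.
Set h = True.
  then (¬h ∨ q) forces q = True.
  then (¬k ∨ ¬q) forces k = False.
  then (k ∨ ¬v) forces v = False.
  then (¬u ∨ v ∨ ¬w) forces w = False.
All clauses satisfied.

n=T, h=T, k=F, u=T, q=T, v=F, w=F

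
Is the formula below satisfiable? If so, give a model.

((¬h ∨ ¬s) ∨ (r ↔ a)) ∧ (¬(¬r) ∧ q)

s = False; h = True; r = True; a = False; q = True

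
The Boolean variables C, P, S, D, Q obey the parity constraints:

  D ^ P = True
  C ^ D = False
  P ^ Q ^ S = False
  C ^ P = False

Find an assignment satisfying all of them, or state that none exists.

No satisfying assignment exists.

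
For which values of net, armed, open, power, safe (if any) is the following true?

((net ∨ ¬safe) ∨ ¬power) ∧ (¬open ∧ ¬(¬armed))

net = False; armed = True; open = False; power = False; safe = False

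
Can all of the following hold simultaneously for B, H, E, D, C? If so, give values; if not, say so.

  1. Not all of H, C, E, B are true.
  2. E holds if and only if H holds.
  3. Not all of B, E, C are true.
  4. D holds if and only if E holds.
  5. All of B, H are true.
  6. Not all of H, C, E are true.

B: True, H: True, E: True, D: True, C: False

  (1) {H, C, E, B}: 3/4 true — not all ✓
  (2) E=T, H=T — same ✓
  (3) {B, E, C}: 2/3 true — not all ✓
  (4) D=T, E=T — same ✓
  (5) {B, H}: all 2 true ✓
  (6) {H, C, E}: 2/3 true — not all ✓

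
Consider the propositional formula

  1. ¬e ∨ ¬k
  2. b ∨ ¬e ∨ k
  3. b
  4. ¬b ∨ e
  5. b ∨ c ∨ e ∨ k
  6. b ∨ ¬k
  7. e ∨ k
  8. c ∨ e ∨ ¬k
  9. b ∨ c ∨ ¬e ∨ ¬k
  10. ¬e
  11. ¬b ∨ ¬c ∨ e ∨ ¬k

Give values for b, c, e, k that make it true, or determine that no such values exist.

The formula is unsatisfiable.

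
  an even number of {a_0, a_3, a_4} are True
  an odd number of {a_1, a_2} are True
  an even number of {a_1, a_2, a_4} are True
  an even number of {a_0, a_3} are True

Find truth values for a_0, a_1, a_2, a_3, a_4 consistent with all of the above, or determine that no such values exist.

The formula is unsatisfiable.

Adding constraints 1, 2, 3, 4 mod 2: every variable appears an even number of times on the left, so the left side is 0.
But the right sides sum to 1 (mod 2). 0 ≠ 1 — the system is inconsistent.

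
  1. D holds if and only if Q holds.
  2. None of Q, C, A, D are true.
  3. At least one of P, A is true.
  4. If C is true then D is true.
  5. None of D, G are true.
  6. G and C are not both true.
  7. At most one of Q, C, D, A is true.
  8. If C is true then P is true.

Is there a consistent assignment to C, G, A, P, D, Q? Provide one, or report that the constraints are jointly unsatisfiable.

C=F; G=F; A=F; P=T; D=F; Q=F

  (1) D=F, Q=F — same ✓
  (2) {Q, C, A, D}: 0 true — none ✓
  (3) {P, A}: 1 true — at least one ✓
  (4) C=F ⇒ D: vacuous ✓
  (5) {D, G}: 0 true — none ✓
  (6) G=F, C=F — not both ✓
  (7) {Q, C, D, A}: 0 true — at most one ✓
  (8) C=F ⇒ P: vacuous ✓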